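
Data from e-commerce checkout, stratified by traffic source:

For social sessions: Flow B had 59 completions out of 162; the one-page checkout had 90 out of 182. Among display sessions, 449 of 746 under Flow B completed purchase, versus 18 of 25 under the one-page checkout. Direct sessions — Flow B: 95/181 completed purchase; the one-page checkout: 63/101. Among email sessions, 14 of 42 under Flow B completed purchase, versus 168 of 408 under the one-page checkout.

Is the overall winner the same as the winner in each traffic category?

No

Social: Flow B 59/162 = 36.4%, the one-page checkout 90/182 = 49.5% → the one-page checkout
Display: Flow B 449/746 = 60.2%, the one-page checkout 18/25 = 72.0% → the one-page checkout
Direct: Flow B 95/181 = 52.5%, the one-page checkout 63/101 = 62.4% → the one-page checkout
Email: Flow B 14/42 = 33.3%, the one-page checkout 168/408 = 41.2% → the one-page checkout
Overall: Flow B 617/1131 = 54.6%, the one-page checkout 339/716 = 47.3% → Flow B
The one-page checkout wins each traffic group but Flow B wins overall — the comparison reverses. The one-page checkout's sessions skew toward email, which has a lower base rate.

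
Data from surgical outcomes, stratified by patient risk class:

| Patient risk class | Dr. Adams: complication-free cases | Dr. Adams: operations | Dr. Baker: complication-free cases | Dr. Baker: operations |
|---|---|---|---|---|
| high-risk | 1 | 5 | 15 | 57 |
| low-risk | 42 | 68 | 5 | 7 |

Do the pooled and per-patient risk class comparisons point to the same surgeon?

No

High-risk: Dr. Adams 1/5 = 20.0%, Dr. Baker 15/57 = 26.3% → Dr. Baker
Low-risk: Dr. Adams 42/68 = 61.8%, Dr. Baker 5/7 = 71.4% → Dr. Baker
Overall: Dr. Adams 43/73 = 58.9%, Dr. Baker 20/64 = 31.2% → Dr. Adams
Dr. Baker wins each patient risk group but Dr. Adams wins overall — the comparison reverses. Dr. Baker's operations skew toward high-risk, which has a lower base rate.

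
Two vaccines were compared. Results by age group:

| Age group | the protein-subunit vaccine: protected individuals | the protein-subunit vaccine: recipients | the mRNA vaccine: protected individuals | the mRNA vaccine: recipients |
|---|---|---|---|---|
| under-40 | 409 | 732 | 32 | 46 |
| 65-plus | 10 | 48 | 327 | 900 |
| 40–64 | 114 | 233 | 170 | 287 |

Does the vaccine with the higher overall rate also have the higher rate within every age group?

No

Under-40: the protein-subunit vaccine 409/732 = 55.9%, the mRNA vaccine 32/46 = 69.6% → the mRNA vaccine
65-plus: the protein-subunit vaccine 10/48 = 20.8%, the mRNA vaccine 327/900 = 36.3% → the mRNA vaccine
40–64: the protein-subunit vaccine 114/233 = 48.9%, the mRNA vaccine 170/287 = 59.2% → the mRNA vaccine
Overall: the protein-subunit vaccine 533/1013 = 52.6%, the mRNA vaccine 529/1233 = 42.9% → the protein-subunit vaccine
The mRNA vaccine wins each age group but the protein-subunit vaccine wins overall — the comparison reverses. The mRNA vaccine's recipients skew toward 65-plus, which has a lower base rate.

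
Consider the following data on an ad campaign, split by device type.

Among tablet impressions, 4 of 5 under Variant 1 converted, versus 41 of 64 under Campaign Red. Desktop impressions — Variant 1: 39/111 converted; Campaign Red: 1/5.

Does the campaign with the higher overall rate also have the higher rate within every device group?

No

Tablet: Variant 1 4/5 = 80.0%, Campaign Red 41/64 = 64.1% → Variant 1
Desktop: Variant 1 39/111 = 35.1%, Campaign Red 1/5 = 20.0% → Variant 1
Overall: Variant 1 43/116 = 37.1%, Campaign Red 42/69 = 60.9% → Campaign Red
Variant 1 wins each device group but Campaign Red wins overall — the comparison reverses. Variant 1's impressions skew toward desktop, which has a lower base rate.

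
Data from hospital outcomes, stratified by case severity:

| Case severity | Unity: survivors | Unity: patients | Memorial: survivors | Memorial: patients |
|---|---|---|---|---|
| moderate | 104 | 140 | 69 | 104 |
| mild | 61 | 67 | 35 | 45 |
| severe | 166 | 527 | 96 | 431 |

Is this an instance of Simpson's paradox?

Moderate: Unity 104/140 = 74.3%, Memorial 69/104 = 66.3% → Unity
Mild: Unity 61/67 = 91.0%, Memorial 35/45 = 77.8% → Unity
Severe: Unity 166/527 = 31.5%, Memorial 96/431 = 22.3% → Unity
Overall: Unity 331/734 = 45.1%, Memorial 200/580 = 34.5% → Unity
Unity wins overall and in every case group — no reversal.

No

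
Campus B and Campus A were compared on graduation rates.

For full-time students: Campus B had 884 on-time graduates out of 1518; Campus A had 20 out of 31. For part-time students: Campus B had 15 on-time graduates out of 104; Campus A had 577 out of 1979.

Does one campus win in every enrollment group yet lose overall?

Full-time: Campus B 884/1518 = 58.2%, Campus A 20/31 = 64.5% → Campus A
Part-time: Campus B 15/104 = 14.4%, Campus A 577/1979 = 29.2% → Campus A
Overall: Campus B 899/1622 = 55.4%, Campus A 597/2010 = 29.7% → Campus B
Campus A wins each enrollment group but Campus B wins overall — the comparison reverses. Campus A's students skew toward part-time, which has a lower base rate.

Yes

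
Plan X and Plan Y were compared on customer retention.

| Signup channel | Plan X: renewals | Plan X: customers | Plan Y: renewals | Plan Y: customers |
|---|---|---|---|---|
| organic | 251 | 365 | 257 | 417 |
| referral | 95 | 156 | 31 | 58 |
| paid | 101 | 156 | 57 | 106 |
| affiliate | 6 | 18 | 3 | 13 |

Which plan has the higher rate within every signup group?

Organic: Plan X 251/365 = 68.8%, Plan Y 257/417 = 61.6% → Plan X
Referral: Plan X 95/156 = 60.9%, Plan Y 31/58 = 53.4% → Plan X
Paid: Plan X 101/156 = 64.7%, Plan Y 57/106 = 53.8% → Plan X
Affiliate: Plan X 6/18 = 33.3%, Plan Y 3/13 = 23.1% → Plan X
Plan X has the higher rate in all 4 groups.

Plan X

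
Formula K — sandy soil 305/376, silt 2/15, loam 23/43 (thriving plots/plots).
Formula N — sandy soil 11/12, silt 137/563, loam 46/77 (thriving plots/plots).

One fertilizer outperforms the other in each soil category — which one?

Formula N

Sandy soil: Formula K 305/376 = 81.1%, Formula N 11/12 = 91.7% → Formula N
Silt: Formula K 2/15 = 13.3%, Formula N 137/563 = 24.3% → Formula N
Loam: Formula K 23/43 = 53.5%, Formula N 46/77 = 59.7% → Formula N
Formula N has the higher rate in all 3 groups.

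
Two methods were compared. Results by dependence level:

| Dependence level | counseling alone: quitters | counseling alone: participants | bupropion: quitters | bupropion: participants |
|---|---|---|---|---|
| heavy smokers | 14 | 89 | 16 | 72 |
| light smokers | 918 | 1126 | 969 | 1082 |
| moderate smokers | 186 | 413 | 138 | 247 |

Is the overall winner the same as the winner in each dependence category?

Yes

Heavy smokers: counseling alone 14/89 = 15.7%, bupropion 16/72 = 22.2% → bupropion
Light smokers: counseling alone 918/1126 = 81.5%, bupropion 969/1082 = 89.6% → bupropion
Moderate smokers: counseling alone 186/413 = 45.0%, bupropion 138/247 = 55.9% → bupropion
Overall: counseling alone 1118/1628 = 68.7%, bupropion 1123/1401 = 80.2% → bupropion
Bupropion wins overall and in every dependence group — no reversal.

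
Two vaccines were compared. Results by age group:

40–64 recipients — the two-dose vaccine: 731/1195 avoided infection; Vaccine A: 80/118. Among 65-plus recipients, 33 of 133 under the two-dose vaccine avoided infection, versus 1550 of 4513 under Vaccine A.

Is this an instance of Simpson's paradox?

40–64: the two-dose vaccine 731/1195 = 61.2%, Vaccine A 80/118 = 67.8% → Vaccine A
65-plus: the two-dose vaccine 33/133 = 24.8%, Vaccine A 1550/4513 = 34.3% → Vaccine A
Overall: the two-dose vaccine 764/1328 = 57.5%, Vaccine A 1630/4631 = 35.2% → the two-dose vaccine
Vaccine A wins each age group but the two-dose vaccine wins overall — the comparison reverses. Vaccine A's recipients skew toward 65-plus, which has a lower base rate.

Yes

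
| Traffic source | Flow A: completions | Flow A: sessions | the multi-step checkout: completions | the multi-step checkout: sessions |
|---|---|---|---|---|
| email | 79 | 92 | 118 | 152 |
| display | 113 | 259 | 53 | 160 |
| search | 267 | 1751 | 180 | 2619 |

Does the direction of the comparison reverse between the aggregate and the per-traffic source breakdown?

Email: Flow A 79/92 = 85.9%, the multi-step checkout 118/152 = 77.6% → Flow A
Display: Flow A 113/259 = 43.6%, the multi-step checkout 53/160 = 33.1% → Flow A
Search: Flow A 267/1751 = 15.2%, the multi-step checkout 180/2619 = 6.9% → Flow A
Overall: Flow A 459/2102 = 21.8%, the multi-step checkout 351/2931 = 12.0% → Flow A
Flow A wins overall and in every traffic group — no reversal.

No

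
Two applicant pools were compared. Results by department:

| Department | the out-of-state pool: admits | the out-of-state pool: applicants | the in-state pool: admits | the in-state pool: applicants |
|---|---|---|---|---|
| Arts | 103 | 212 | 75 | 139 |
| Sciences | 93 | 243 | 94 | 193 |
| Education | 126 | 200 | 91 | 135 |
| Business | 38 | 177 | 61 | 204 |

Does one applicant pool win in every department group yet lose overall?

Arts: the out-of-state pool 103/212 = 48.6%, the in-state pool 75/139 = 54.0% → the in-state pool
Sciences: the out-of-state pool 93/243 = 38.3%, the in-state pool 94/193 = 48.7% → the in-state pool
Education: the out-of-state pool 126/200 = 63.0%, the in-state pool 91/135 = 67.4% → the in-state pool
Business: the out-of-state pool 38/177 = 21.5%, the in-state pool 61/204 = 29.9% → the in-state pool
Overall: the out-of-state pool 360/832 = 43.3%, the in-state pool 321/671 = 47.8% → the in-state pool
The in-state pool wins overall and in every department group — no reversal.

No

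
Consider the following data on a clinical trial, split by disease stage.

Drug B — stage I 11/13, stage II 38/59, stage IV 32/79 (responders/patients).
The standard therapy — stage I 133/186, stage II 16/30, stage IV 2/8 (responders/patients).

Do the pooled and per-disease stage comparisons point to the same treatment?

No

Stage I: Drug B 11/13 = 84.6%, the standard therapy 133/186 = 71.5% → Drug B
Stage II: Drug B 38/59 = 64.4%, the standard therapy 16/30 = 53.3% → Drug B
Stage IV: Drug B 32/79 = 40.5%, the standard therapy 2/8 = 25.0% → Drug B
Overall: Drug B 81/151 = 53.6%, the standard therapy 151/224 = 67.4% → the standard therapy
Drug B wins each disease group but the standard therapy wins overall — the comparison reverses. Drug B's patients skew toward stage IV, which has a lower base rate.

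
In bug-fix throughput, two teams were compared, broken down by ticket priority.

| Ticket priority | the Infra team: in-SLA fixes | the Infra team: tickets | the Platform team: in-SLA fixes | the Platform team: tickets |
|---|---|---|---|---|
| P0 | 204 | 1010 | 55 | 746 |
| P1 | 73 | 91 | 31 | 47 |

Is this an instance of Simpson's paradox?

No

P0: the Infra team 204/1010 = 20.2%, the Platform team 55/746 = 7.4% → the Infra team
P1: the Infra team 73/91 = 80.2%, the Platform team 31/47 = 66.0% → the Infra team
Overall: the Infra team 277/1101 = 25.2%, the Platform team 86/793 = 10.8% → the Infra team
The Infra team wins overall and in every ticket group — no reversal.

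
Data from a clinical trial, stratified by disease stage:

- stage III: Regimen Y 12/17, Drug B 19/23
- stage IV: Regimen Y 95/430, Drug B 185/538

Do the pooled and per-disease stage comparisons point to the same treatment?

Stage III: Regimen Y 12/17 = 70.6%, Drug B 19/23 = 82.6% → Drug B
Stage IV: Regimen Y 95/430 = 22.1%, Drug B 185/538 = 34.4% → Drug B
Overall: Regimen Y 107/447 = 23.9%, Drug B 204/561 = 36.4% → Drug B
Drug B wins overall and in every disease group — no reversal.

Yes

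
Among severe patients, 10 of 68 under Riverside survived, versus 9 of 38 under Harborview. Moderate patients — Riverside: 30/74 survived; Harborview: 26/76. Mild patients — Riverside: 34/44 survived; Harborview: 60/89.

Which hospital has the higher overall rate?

Severe: Riverside 10/68 = 14.7%, Harborview 9/38 = 23.7% → Harborview
Moderate: Riverside 30/74 = 40.5%, Harborview 26/76 = 34.2% → Riverside
Mild: Riverside 34/44 = 77.3%, Harborview 60/89 = 67.4% → Riverside
Overall: Riverside 74/186 = 39.8%, Harborview 95/203 = 46.8% → Harborview
(Neither sweeps every case group, but Harborview has the higher pooled rate.)

Harborview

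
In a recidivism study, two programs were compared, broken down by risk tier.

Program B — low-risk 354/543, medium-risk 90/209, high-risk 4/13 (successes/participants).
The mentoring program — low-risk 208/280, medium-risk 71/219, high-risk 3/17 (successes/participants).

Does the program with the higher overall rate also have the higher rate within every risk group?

Low-risk: Program B 354/543 = 65.2%, the mentoring program 208/280 = 74.3% → the mentoring program
Medium-risk: Program B 90/209 = 43.1%, the mentoring program 71/219 = 32.4% → Program B
High-risk: Program B 4/13 = 30.8%, the mentoring program 3/17 = 17.6% → Program B
Overall: Program B 448/765 = 58.6%, the mentoring program 282/516 = 54.7% → Program B
Neither sweeps: Program B wins 2 of 3 groups, the mentoring program wins 1. Program B wins overall but not every group — no Simpson reversal.

No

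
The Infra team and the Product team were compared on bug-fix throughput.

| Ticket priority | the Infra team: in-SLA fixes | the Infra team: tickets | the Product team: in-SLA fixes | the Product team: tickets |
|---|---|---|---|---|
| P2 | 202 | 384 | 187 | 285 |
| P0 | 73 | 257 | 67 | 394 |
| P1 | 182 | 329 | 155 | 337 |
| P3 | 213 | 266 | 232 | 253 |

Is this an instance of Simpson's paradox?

P2: the Infra team 202/384 = 52.6%, the Product team 187/285 = 65.6% → the Product team
P0: the Infra team 73/257 = 28.4%, the Product team 67/394 = 17.0% → the Infra team
P1: the Infra team 182/329 = 55.3%, the Product team 155/337 = 46.0% → the Infra team
P3: the Infra team 213/266 = 80.1%, the Product team 232/253 = 91.7% → the Product team
Overall: the Infra team 670/1236 = 54.2%, the Product team 641/1269 = 50.5% → the Infra team
Neither sweeps: the Infra team wins 2 of 4 groups, the Product team wins 2. The Infra team wins overall but not every group — no Simpson reversal.

No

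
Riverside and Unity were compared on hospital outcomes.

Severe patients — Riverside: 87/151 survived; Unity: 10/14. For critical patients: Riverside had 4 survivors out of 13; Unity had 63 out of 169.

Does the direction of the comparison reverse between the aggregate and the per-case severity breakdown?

Severe: Riverside 87/151 = 57.6%, Unity 10/14 = 71.4% → Unity
Critical: Riverside 4/13 = 30.8%, Unity 63/169 = 37.3% → Unity
Overall: Riverside 91/164 = 55.5%, Unity 73/183 = 39.9% → Riverside
Unity wins each case group but Riverside wins overall — the comparison reverses. Unity's patients skew toward critical, which has a lower base rate.

Yes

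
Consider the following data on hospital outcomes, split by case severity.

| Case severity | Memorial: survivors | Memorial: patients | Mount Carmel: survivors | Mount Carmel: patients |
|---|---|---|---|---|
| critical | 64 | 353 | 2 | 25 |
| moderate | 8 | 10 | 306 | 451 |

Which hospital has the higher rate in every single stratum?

Critical: Memorial 64/353 = 18.1%, Mount Carmel 2/25 = 8.0% → Memorial
Moderate: Memorial 8/10 = 80.0%, Mount Carmel 306/451 = 67.8% → Memorial
Memorial has the higher rate in both groups.

Memorial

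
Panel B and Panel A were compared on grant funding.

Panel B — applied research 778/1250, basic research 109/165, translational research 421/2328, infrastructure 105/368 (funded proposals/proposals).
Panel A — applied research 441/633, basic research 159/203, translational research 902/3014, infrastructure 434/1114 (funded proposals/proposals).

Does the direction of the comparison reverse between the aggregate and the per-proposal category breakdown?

Applied research: Panel B 778/1250 = 62.2%, Panel A 441/633 = 69.7% → Panel A
Basic research: Panel B 109/165 = 66.1%, Panel A 159/203 = 78.3% → Panel A
Translational research: Panel B 421/2328 = 18.1%, Panel A 902/3014 = 29.9% → Panel A
Infrastructure: Panel B 105/368 = 28.5%, Panel A 434/1114 = 39.0% → Panel A
Overall: Panel B 1413/4111 = 34.4%, Panel A 1936/4964 = 39.0% → Panel A
Panel A wins overall and in every proposal group — no reversal.

No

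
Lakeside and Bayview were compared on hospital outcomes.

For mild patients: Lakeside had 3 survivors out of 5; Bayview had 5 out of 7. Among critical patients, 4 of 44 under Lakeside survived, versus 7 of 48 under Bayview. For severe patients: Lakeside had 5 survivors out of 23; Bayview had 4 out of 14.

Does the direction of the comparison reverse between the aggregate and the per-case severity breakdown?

No

Mild: Lakeside 3/5 = 60.0%, Bayview 5/7 = 71.4% → Bayview
Critical: Lakeside 4/44 = 9.1%, Bayview 7/48 = 14.6% → Bayview
Severe: Lakeside 5/23 = 21.7%, Bayview 4/14 = 28.6% → Bayview
Overall: Lakeside 12/72 = 16.7%, Bayview 16/69 = 23.2% → Bayview
Bayview wins overall and in every case group — no reversal.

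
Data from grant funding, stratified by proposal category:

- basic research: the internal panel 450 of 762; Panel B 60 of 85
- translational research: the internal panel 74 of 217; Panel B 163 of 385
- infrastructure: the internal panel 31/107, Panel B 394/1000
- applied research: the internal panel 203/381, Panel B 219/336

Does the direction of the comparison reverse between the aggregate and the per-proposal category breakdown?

Yes

Basic research: the internal panel 450/762 = 59.1%, Panel B 60/85 = 70.6% → Panel B
Translational research: the internal panel 74/217 = 34.1%, Panel B 163/385 = 42.3% → Panel B
Infrastructure: the internal panel 31/107 = 29.0%, Panel B 394/1000 = 39.4% → Panel B
Applied research: the internal panel 203/381 = 53.3%, Panel B 219/336 = 65.2% → Panel B
Overall: the internal panel 758/1467 = 51.7%, Panel B 836/1806 = 46.3% → the internal panel
Panel B wins each proposal group but the internal panel wins overall — the comparison reverses. Panel B's proposals skew toward infrastructure, which has a lower base rate.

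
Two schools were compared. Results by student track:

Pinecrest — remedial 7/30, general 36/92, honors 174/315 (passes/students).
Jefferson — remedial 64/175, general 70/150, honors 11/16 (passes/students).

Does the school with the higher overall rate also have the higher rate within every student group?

Remedial: Pinecrest 7/30 = 23.3%, Jefferson 64/175 = 36.6% → Jefferson
General: Pinecrest 36/92 = 39.1%, Jefferson 70/150 = 46.7% → Jefferson
Honors: Pinecrest 174/315 = 55.2%, Jefferson 11/16 = 68.8% → Jefferson
Overall: Pinecrest 217/437 = 49.7%, Jefferson 145/341 = 42.5% → Pinecrest
Jefferson wins each student group but Pinecrest wins overall — the comparison reverses. Jefferson's students skew toward remedial, which has a lower base rate.

No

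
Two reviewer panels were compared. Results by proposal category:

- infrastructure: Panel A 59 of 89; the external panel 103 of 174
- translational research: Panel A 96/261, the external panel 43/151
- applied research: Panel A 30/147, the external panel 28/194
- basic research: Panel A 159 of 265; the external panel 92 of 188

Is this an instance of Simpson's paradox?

No

Infrastructure: Panel A 59/89 = 66.3%, the external panel 103/174 = 59.2% → Panel A
Translational research: Panel A 96/261 = 36.8%, the external panel 43/151 = 28.5% → Panel A
Applied research: Panel A 30/147 = 20.4%, the external panel 28/194 = 14.4% → Panel A
Basic research: Panel A 159/265 = 60.0%, the external panel 92/188 = 48.9% → Panel A
Overall: Panel A 344/762 = 45.1%, the external panel 266/707 = 37.6% → Panel A
Panel A wins overall and in every proposal group — no reversal.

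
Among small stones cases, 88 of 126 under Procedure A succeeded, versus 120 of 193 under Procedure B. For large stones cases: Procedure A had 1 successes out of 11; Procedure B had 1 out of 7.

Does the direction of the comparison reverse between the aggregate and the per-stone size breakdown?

No

Small stones: Procedure A 88/126 = 69.8%, Procedure B 120/193 = 62.2% → Procedure A
Large stones: Procedure A 1/11 = 9.1%, Procedure B 1/7 = 14.3% → Procedure B
Overall: Procedure A 89/137 = 65.0%, Procedure B 121/200 = 60.5% → Procedure A
Neither sweeps: Procedure A wins 1 of 2 groups, Procedure B wins 1. Procedure A wins overall but not every group — no Simpson reversal.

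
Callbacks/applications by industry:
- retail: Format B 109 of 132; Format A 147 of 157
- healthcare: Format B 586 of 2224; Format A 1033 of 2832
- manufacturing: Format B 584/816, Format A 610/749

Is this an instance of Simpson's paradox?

Retail: Format B 109/132 = 82.6%, Format A 147/157 = 93.6% → Format A
Healthcare: Format B 586/2224 = 26.3%, Format A 1033/2832 = 36.5% → Format A
Manufacturing: Format B 584/816 = 71.6%, Format A 610/749 = 81.4% → Format A
Overall: Format B 1279/3172 = 40.3%, Format A 1790/3738 = 47.9% → Format A
Format A wins overall and in every industry group — no reversal.

No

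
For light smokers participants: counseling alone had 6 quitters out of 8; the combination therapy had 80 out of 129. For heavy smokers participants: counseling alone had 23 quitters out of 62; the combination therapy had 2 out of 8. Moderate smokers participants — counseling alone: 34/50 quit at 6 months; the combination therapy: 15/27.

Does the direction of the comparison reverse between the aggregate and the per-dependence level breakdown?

Light smokers: counseling alone 6/8 = 75.0%, the combination therapy 80/129 = 62.0% → counseling alone
Heavy smokers: counseling alone 23/62 = 37.1%, the combination therapy 2/8 = 25.0% → counseling alone
Moderate smokers: counseling alone 34/50 = 68.0%, the combination therapy 15/27 = 55.6% → counseling alone
Overall: counseling alone 63/120 = 52.5%, the combination therapy 97/164 = 59.1% → the combination therapy
Counseling alone wins each dependence group but the combination therapy wins overall — the comparison reverses. Counseling alone's participants skew toward heavy smokers, which has a lower base rate.

Yes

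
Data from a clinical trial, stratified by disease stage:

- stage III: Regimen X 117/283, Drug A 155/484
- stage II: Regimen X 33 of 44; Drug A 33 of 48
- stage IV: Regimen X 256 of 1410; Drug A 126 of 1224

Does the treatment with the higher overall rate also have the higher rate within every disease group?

Stage III: Regimen X 117/283 = 41.3%, Drug A 155/484 = 32.0% → Regimen X
Stage II: Regimen X 33/44 = 75.0%, Drug A 33/48 = 68.8% → Regimen X
Stage IV: Regimen X 256/1410 = 18.2%, Drug A 126/1224 = 10.3% → Regimen X
Overall: Regimen X 406/1737 = 23.4%, Drug A 314/1756 = 17.9% → Regimen X
Regimen X wins overall and in every disease group — no reversal.

Yes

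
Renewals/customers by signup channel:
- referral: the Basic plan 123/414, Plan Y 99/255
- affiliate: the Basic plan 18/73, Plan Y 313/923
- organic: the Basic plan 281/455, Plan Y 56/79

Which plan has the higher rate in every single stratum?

Referral: the Basic plan 123/414 = 29.7%, Plan Y 99/255 = 38.8% → Plan Y
Affiliate: the Basic plan 18/73 = 24.7%, Plan Y 313/923 = 33.9% → Plan Y
Organic: the Basic plan 281/455 = 61.8%, Plan Y 56/79 = 70.9% → Plan Y
Plan Y has the higher rate in all 3 groups.

Plan Y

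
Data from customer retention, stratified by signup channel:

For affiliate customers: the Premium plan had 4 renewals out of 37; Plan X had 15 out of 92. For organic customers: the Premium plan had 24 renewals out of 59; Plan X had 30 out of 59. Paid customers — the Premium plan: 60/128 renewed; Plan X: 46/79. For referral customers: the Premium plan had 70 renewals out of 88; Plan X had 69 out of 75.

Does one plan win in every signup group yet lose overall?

No

Affiliate: the Premium plan 4/37 = 10.8%, Plan X 15/92 = 16.3% → Plan X
Organic: the Premium plan 24/59 = 40.7%, Plan X 30/59 = 50.8% → Plan X
Paid: the Premium plan 60/128 = 46.9%, Plan X 46/79 = 58.2% → Plan X
Referral: the Premium plan 70/88 = 79.5%, Plan X 69/75 = 92.0% → Plan X
Overall: the Premium plan 158/312 = 50.6%, Plan X 160/305 = 52.5% → Plan X
Plan X wins overall and in every signup group — no reversal.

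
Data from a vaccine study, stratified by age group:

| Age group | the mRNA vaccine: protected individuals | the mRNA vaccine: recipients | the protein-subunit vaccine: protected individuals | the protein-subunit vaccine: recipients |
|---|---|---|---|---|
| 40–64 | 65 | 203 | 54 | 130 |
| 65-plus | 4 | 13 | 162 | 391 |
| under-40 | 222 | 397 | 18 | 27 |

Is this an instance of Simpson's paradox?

40–64: the mRNA vaccine 65/203 = 32.0%, the protein-subunit vaccine 54/130 = 41.5% → the protein-subunit vaccine
65-plus: the mRNA vaccine 4/13 = 30.8%, the protein-subunit vaccine 162/391 = 41.4% → the protein-subunit vaccine
Under-40: the mRNA vaccine 222/397 = 55.9%, the protein-subunit vaccine 18/27 = 66.7% → the protein-subunit vaccine
Overall: the mRNA vaccine 291/613 = 47.5%, the protein-subunit vaccine 234/548 = 42.7% → the mRNA vaccine
The protein-subunit vaccine wins each age group but the mRNA vaccine wins overall — the comparison reverses. The protein-subunit vaccine's recipients skew toward 65-plus, which has a lower base rate.

Yes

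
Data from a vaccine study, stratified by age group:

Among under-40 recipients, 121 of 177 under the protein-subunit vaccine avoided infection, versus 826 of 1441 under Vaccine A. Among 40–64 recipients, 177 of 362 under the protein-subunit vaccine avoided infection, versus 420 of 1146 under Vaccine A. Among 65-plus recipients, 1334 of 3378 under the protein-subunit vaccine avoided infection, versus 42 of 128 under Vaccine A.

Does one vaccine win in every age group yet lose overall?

Yes

Under-40: the protein-subunit vaccine 121/177 = 68.4%, Vaccine A 826/1441 = 57.3% → the protein-subunit vaccine
40–64: the protein-subunit vaccine 177/362 = 48.9%, Vaccine A 420/1146 = 36.6% → the protein-subunit vaccine
65-plus: the protein-subunit vaccine 1334/3378 = 39.5%, Vaccine A 42/128 = 32.8% → the protein-subunit vaccine
Overall: the protein-subunit vaccine 1632/3917 = 41.7%, Vaccine A 1288/2715 = 47.4% → Vaccine A
The protein-subunit vaccine wins each age group but Vaccine A wins overall — the comparison reverses. The protein-subunit vaccine's recipients skew toward 65-plus, which has a lower base rate.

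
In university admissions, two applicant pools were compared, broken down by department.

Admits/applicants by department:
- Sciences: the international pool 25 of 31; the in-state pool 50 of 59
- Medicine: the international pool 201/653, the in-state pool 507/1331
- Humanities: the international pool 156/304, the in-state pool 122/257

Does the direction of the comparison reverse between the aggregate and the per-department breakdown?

No

Sciences: the international pool 25/31 = 80.6%, the in-state pool 50/59 = 84.7% → the in-state pool
Medicine: the international pool 201/653 = 30.8%, the in-state pool 507/1331 = 38.1% → the in-state pool
Humanities: the international pool 156/304 = 51.3%, the in-state pool 122/257 = 47.5% → the international pool
Overall: the international pool 382/988 = 38.7%, the in-state pool 679/1647 = 41.2% → the in-state pool
Neither sweeps: the international pool wins 1 of 3 groups, the in-state pool wins 2. The in-state pool wins overall but not every group — no Simpson reversal.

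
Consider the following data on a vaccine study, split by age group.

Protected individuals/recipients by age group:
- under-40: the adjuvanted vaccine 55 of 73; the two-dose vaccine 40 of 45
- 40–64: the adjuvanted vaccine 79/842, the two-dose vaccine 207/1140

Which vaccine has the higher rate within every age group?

the two-dose vaccine

Under-40: the adjuvanted vaccine 55/73 = 75.3%, the two-dose vaccine 40/45 = 88.9% → the two-dose vaccine
40–64: the adjuvanted vaccine 79/842 = 9.4%, the two-dose vaccine 207/1140 = 18.2% → the two-dose vaccine
The two-dose vaccine has the higher rate in both groups.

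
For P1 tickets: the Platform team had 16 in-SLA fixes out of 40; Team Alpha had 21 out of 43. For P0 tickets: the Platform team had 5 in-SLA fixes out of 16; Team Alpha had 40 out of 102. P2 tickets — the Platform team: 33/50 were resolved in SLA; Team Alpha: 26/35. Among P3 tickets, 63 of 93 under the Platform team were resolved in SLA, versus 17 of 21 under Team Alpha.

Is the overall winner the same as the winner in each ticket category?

P1: the Platform team 16/40 = 40.0%, Team Alpha 21/43 = 48.8% → Team Alpha
P0: the Platform team 5/16 = 31.2%, Team Alpha 40/102 = 39.2% → Team Alpha
P2: the Platform team 33/50 = 66.0%, Team Alpha 26/35 = 74.3% → Team Alpha
P3: the Platform team 63/93 = 67.7%, Team Alpha 17/21 = 81.0% → Team Alpha
Overall: the Platform team 117/199 = 58.8%, Team Alpha 104/201 = 51.7% → the Platform team
Team Alpha wins each ticket group but the Platform team wins overall — the comparison reverses. Team Alpha's tickets skew toward P0, which has a lower base rate.

No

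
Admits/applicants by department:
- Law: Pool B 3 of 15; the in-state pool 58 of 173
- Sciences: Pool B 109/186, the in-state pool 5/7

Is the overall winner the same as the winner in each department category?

Law: Pool B 3/15 = 20.0%, the in-state pool 58/173 = 33.5% → the in-state pool
Sciences: Pool B 109/186 = 58.6%, the in-state pool 5/7 = 71.4% → the in-state pool
Overall: Pool B 112/201 = 55.7%, the in-state pool 63/180 = 35.0% → Pool B
The in-state pool wins each department group but Pool B wins overall — the comparison reverses. The in-state pool's applicants skew toward Law, which has a lower base rate.

No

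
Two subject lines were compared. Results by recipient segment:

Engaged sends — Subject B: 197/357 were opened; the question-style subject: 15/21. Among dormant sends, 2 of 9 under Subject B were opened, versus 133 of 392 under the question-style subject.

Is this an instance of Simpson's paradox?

Yes

Engaged: Subject B 197/357 = 55.2%, the question-style subject 15/21 = 71.4% → the question-style subject
Dormant: Subject B 2/9 = 22.2%, the question-style subject 133/392 = 33.9% → the question-style subject
Overall: Subject B 199/366 = 54.4%, the question-style subject 148/413 = 35.8% → Subject B
The question-style subject wins each recipient group but Subject B wins overall — the comparison reverses. The question-style subject's sends skew toward dormant, which has a lower base rate.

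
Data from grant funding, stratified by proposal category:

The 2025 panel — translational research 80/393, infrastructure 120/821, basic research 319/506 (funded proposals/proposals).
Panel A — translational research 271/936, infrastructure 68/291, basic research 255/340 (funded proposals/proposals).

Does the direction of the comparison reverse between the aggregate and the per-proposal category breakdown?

Translational research: the 2025 panel 80/393 = 20.4%, Panel A 271/936 = 29.0% → Panel A
Infrastructure: the 2025 panel 120/821 = 14.6%, Panel A 68/291 = 23.4% → Panel A
Basic research: the 2025 panel 319/506 = 63.0%, Panel A 255/340 = 75.0% → Panel A
Overall: the 2025 panel 519/1720 = 30.2%, Panel A 594/1567 = 37.9% → Panel A
Panel A wins overall and in every proposal group — no reversal.

No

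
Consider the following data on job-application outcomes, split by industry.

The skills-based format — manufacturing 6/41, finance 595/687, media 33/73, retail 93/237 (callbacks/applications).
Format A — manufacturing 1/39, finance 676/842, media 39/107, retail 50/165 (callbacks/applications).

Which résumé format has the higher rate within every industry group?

the skills-based format

Manufacturing: the skills-based format 6/41 = 14.6%, Format A 1/39 = 2.6% → the skills-based format
Finance: the skills-based format 595/687 = 86.6%, Format A 676/842 = 80.3% → the skills-based format
Media: the skills-based format 33/73 = 45.2%, Format A 39/107 = 36.4% → the skills-based format
Retail: the skills-based format 93/237 = 39.2%, Format A 50/165 = 30.3% → the skills-based format
The skills-based format has the higher rate in all 4 groups.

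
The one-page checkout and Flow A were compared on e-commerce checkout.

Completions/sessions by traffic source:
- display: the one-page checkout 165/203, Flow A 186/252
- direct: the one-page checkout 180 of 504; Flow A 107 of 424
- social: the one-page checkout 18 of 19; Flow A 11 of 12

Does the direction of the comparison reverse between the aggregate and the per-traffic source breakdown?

No

Display: the one-page checkout 165/203 = 81.3%, Flow A 186/252 = 73.8% → the one-page checkout
Direct: the one-page checkout 180/504 = 35.7%, Flow A 107/424 = 25.2% → the one-page checkout
Social: the one-page checkout 18/19 = 94.7%, Flow A 11/12 = 91.7% → the one-page checkout
Overall: the one-page checkout 363/726 = 50.0%, Flow A 304/688 = 44.2% → the one-page checkout
The one-page checkout wins overall and in every traffic group — no reversal.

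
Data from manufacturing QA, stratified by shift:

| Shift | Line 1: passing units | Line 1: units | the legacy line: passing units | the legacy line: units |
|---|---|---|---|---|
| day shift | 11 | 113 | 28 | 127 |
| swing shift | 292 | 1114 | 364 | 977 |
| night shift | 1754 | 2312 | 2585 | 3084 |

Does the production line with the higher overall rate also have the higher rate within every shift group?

Yes

Day shift: Line 1 11/113 = 9.7%, the legacy line 28/127 = 22.0% → the legacy line
Swing shift: Line 1 292/1114 = 26.2%, the legacy line 364/977 = 37.3% → the legacy line
Night shift: Line 1 1754/2312 = 75.9%, the legacy line 2585/3084 = 83.8% → the legacy line
Overall: Line 1 2057/3539 = 58.1%, the legacy line 2977/4188 = 71.1% → the legacy line
The legacy line wins overall and in every shift group — no reversal.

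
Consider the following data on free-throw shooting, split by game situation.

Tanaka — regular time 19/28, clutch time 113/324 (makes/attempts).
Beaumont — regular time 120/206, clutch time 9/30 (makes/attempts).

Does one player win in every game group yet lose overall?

Yes

Regular time: Tanaka 19/28 = 67.9%, Beaumont 120/206 = 58.3% → Tanaka
Clutch time: Tanaka 113/324 = 34.9%, Beaumont 9/30 = 30.0% → Tanaka
Overall: Tanaka 132/352 = 37.5%, Beaumont 129/236 = 54.7% → Beaumont
Tanaka wins each game group but Beaumont wins overall — the comparison reverses. Tanaka's attempts skew toward clutch time, which has a lower base rate.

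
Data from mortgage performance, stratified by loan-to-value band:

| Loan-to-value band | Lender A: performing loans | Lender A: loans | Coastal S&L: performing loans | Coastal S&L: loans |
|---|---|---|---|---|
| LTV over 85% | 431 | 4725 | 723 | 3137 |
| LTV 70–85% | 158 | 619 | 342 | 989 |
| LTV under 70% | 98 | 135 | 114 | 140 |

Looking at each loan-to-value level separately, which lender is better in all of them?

LTV over 85%: Lender A 431/4725 = 9.1%, Coastal S&L 723/3137 = 23.0% → Coastal S&L
LTV 70–85%: Lender A 158/619 = 25.5%, Coastal S&L 342/989 = 34.6% → Coastal S&L
LTV under 70%: Lender A 98/135 = 72.6%, Coastal S&L 114/140 = 81.4% → Coastal S&L
Coastal S&L has the higher rate in all 3 groups.

Coastal S&L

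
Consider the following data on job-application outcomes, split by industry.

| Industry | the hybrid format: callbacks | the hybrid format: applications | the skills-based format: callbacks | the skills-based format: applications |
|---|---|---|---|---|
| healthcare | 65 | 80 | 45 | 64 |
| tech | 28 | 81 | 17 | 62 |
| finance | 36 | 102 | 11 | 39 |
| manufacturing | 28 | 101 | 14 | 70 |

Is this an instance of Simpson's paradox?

No

Healthcare: the hybrid format 65/80 = 81.2%, the skills-based format 45/64 = 70.3% → the hybrid format
Tech: the hybrid format 28/81 = 34.6%, the skills-based format 17/62 = 27.4% → the hybrid format
Finance: the hybrid format 36/102 = 35.3%, the skills-based format 11/39 = 28.2% → the hybrid format
Manufacturing: the hybrid format 28/101 = 27.7%, the skills-based format 14/70 = 20.0% → the hybrid format
Overall: the hybrid format 157/364 = 43.1%, the skills-based format 87/235 = 37.0% → the hybrid format
The hybrid format wins overall and in every industry group — no reversal.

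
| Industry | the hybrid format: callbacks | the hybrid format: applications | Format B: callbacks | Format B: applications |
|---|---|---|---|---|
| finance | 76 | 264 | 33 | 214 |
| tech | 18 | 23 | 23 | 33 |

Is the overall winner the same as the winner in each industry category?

Finance: the hybrid format 76/264 = 28.8%, Format B 33/214 = 15.4% → the hybrid format
Tech: the hybrid format 18/23 = 78.3%, Format B 23/33 = 69.7% → the hybrid format
Overall: the hybrid format 94/287 = 32.8%, Format B 56/247 = 22.7% → the hybrid format
The hybrid format wins overall and in every industry group — no reversal.

Yes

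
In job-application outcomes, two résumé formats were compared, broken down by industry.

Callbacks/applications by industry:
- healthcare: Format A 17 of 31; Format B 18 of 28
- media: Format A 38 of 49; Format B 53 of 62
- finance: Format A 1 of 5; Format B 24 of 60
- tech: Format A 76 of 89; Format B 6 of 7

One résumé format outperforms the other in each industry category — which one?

Healthcare: Format A 17/31 = 54.8%, Format B 18/28 = 64.3% → Format B
Media: Format A 38/49 = 77.6%, Format B 53/62 = 85.5% → Format B
Finance: Format A 1/5 = 20.0%, Format B 24/60 = 40.0% → Format B
Tech: Format A 76/89 = 85.4%, Format B 6/7 = 85.7% → Format B
Format B has the higher rate in all 4 groups.

Format B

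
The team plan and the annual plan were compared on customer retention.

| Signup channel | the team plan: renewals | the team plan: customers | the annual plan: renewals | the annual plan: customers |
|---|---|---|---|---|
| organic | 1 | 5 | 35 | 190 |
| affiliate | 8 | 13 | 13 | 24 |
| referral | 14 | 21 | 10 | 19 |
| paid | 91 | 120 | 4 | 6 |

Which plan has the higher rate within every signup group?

the team plan

Organic: the team plan 1/5 = 20.0%, the annual plan 35/190 = 18.4% → the team plan
Affiliate: the team plan 8/13 = 61.5%, the annual plan 13/24 = 54.2% → the team plan
Referral: the team plan 14/21 = 66.7%, the annual plan 10/19 = 52.6% → the team plan
Paid: the team plan 91/120 = 75.8%, the annual plan 4/6 = 66.7% → the team plan
The team plan has the higher rate in all 4 groups.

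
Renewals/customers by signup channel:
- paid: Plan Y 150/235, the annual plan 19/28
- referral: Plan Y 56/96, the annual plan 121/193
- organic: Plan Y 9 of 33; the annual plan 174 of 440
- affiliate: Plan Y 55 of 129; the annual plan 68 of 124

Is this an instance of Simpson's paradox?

Paid: Plan Y 150/235 = 63.8%, the annual plan 19/28 = 67.9% → the annual plan
Referral: Plan Y 56/96 = 58.3%, the annual plan 121/193 = 62.7% → the annual plan
Organic: Plan Y 9/33 = 27.3%, the annual plan 174/440 = 39.5% → the annual plan
Affiliate: Plan Y 55/129 = 42.6%, the annual plan 68/124 = 54.8% → the annual plan
Overall: Plan Y 270/493 = 54.8%, the annual plan 382/785 = 48.7% → Plan Y
The annual plan wins each signup group but Plan Y wins overall — the comparison reverses. The annual plan's customers skew toward organic, which has a lower base rate.

Yes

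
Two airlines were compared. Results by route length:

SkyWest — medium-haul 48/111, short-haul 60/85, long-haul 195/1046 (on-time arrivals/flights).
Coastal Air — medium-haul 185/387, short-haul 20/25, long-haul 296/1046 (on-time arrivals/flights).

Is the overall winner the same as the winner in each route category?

Yes

Medium-haul: SkyWest 48/111 = 43.2%, Coastal Air 185/387 = 47.8% → Coastal Air
Short-haul: SkyWest 60/85 = 70.6%, Coastal Air 20/25 = 80.0% → Coastal Air
Long-haul: SkyWest 195/1046 = 18.6%, Coastal Air 296/1046 = 28.3% → Coastal Air
Overall: SkyWest 303/1242 = 24.4%, Coastal Air 501/1458 = 34.4% → Coastal Air
Coastal Air wins overall and in every route group — no reversal.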